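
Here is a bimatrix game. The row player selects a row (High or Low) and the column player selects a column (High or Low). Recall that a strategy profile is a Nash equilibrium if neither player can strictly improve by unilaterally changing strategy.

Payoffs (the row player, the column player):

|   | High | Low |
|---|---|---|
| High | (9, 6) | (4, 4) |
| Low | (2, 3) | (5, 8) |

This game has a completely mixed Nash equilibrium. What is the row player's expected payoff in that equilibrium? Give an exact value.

First find q, the probability the column player plays High, from the row player's indifference between High and Low: 9q + 4(1−q) = 2q + 5(1−q), giving q = 1/8.
Since the row player is indifferent in equilibrium, the row player's expected payoff equals the payoff from either row against (1/8, 7/8). Using High: 9(1/8) + 4(7/8) = 37/8.

37/8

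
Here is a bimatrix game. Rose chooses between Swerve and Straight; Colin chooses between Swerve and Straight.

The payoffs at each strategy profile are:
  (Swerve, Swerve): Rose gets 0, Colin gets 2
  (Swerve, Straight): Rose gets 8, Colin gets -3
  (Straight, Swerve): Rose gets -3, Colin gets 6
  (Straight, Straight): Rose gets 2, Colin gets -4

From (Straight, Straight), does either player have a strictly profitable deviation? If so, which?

Rose at (Straight, Straight) earns 2; deviating to Swerve yields 8 — a strict improvement.
Colin earns -4; deviating to Swerve yields 6 — a strict improvement.
Both Rose and Colin have strictly profitable deviations.

Both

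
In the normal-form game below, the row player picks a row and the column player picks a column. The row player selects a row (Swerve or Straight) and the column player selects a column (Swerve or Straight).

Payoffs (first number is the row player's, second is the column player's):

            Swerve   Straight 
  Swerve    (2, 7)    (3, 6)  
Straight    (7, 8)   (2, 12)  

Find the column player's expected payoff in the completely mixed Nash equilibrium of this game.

First find p, the probability the row player plays Swerve, from the column player's indifference between Swerve and Straight: 7p + 8(1−p) = 6p + 12(1−p), giving p = 4/5.
Since the column player is indifferent in equilibrium, the column player's expected payoff equals the payoff from either column against (4/5, 1/5). Using Swerve: 7(4/5) + 8(1/5) = 36/5.

36/5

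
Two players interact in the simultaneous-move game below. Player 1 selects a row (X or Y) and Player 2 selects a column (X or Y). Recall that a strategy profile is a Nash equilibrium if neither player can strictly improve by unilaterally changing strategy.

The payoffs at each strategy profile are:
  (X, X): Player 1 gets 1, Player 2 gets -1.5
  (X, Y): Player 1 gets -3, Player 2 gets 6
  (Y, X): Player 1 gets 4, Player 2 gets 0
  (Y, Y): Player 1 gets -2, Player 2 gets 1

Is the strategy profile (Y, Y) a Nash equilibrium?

At (Y, Y), Player 1 earns -2; switching to X would give -3, so Player 1 has no profitable deviation.
Player 2 earns 1; switching to X would give 0, so Player 2 has no profitable deviation.
Neither player can gain by a unilateral deviation, so this profile is a Nash equilibrium.

Yes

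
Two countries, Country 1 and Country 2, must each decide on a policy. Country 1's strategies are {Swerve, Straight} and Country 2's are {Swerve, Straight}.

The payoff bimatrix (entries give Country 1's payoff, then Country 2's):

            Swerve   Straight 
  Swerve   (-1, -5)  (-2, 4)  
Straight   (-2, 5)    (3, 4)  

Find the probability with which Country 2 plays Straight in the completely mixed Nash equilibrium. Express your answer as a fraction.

1/6

Let q be the probability that Country 2 plays Swerve. In a completely mixed equilibrium, Country 1 must be indifferent between Swerve and Straight.
Country 1's expected payoff from Swerve is −q − 2(1−q); from Straight it is −2q + 3(1−q).
Setting these equal: q − 2 = −5q + 3, so q = 5/6.
Therefore Country 2 plays Straight with probability 1 − 5/6 = 1/6.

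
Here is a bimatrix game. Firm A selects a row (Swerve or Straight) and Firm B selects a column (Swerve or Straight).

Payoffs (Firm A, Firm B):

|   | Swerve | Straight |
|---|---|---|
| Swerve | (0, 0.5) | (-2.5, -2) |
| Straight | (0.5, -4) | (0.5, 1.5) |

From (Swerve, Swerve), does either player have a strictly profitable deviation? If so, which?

Firm A at (Swerve, Swerve) earns 0; deviating to Straight yields 0.5 — a strict improvement.
Firm B earns 0.5; deviating to Straight yields -2 — not better.
Only Firm A has a strictly profitable deviation.

Firm A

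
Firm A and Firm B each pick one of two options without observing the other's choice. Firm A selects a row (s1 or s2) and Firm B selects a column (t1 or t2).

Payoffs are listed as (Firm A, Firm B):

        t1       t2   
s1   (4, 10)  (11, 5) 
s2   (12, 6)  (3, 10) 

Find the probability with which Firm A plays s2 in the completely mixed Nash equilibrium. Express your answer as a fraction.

5/9

Let x be the probability that Firm A plays s1. In a completely mixed equilibrium, Firm B must be indifferent between t1 and t2.
Firm B's expected payoff from t1 is 10x + 6(1−x); from t2 it is 5x + 10(1−x).
Setting these equal: 4x + 6 = −5x + 10, so x = 4/9.
Therefore Firm A plays s2 with probability 1 − 4/9 = 5/9.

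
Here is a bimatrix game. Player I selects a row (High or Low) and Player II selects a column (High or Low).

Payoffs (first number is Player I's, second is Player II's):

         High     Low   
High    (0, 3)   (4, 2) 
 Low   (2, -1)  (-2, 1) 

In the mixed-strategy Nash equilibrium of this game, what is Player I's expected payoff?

1

First find q, the probability Player II plays High, from Player I's indifference between High and Low: 4(1−q) = 2q − 2(1−q), giving q = 3/4.
Since Player I is indifferent in equilibrium, Player I's expected payoff equals the payoff from either row against (3/4, 1/4). Using High: 4(1/4) = 1.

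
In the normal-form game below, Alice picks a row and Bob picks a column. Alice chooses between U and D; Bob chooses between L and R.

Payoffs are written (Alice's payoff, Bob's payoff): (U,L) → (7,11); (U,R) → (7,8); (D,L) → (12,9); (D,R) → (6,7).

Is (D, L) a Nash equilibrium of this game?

At (D, L), Alice earns 12; switching to U would give 7, so Alice has no profitable deviation.
Bob earns 9; switching to R would give 7, so Bob has no profitable deviation.
Neither player can gain by a unilateral deviation, so this profile is a Nash equilibrium.

Yes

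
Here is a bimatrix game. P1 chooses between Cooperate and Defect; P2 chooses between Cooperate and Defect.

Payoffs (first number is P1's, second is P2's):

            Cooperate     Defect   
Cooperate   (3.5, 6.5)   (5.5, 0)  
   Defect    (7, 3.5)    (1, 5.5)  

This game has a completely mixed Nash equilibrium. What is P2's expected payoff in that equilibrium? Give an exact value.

143/34

First find p, the probability P1 plays Cooperate, from P2's indifference between Cooperate and Defect: 6.5p + 3.5(1−p) = 5.5(1−p), giving p = 4/17.
Since P2 is indifferent in equilibrium, P2's expected payoff equals the payoff from either column against (4/17, 13/17). Using Cooperate: 6.5(4/17) + 3.5(13/17) = 143/34.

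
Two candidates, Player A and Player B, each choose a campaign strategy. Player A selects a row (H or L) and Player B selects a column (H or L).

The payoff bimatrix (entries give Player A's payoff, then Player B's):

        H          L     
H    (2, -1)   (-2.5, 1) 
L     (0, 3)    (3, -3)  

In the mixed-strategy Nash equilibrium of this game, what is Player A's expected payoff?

4/5

First find q, the probability Player B plays H, from Player A's indifference between H and L: 2q − 2.5(1−q) = 3(1−q), giving q = 11/15.
Since Player A is indifferent in equilibrium, Player A's expected payoff equals the payoff from either row against (11/15, 4/15). Using H: 2(11/15) − 2.5(4/15) = 4/5.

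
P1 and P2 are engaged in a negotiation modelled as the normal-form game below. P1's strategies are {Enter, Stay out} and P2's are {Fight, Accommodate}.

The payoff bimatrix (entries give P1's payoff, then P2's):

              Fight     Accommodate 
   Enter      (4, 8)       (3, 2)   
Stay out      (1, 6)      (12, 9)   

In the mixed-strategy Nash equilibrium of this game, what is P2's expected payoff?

20/3

First find p, the probability P1 plays Enter, from P2's indifference between Fight and Accommodate: 8p + 6(1−p) = 2p + 9(1−p), giving p = 1/3.
Since P2 is indifferent in equilibrium, P2's expected payoff equals the payoff from either column against (1/3, 2/3). Using Fight: 8(1/3) + 6(2/3) = 20/3.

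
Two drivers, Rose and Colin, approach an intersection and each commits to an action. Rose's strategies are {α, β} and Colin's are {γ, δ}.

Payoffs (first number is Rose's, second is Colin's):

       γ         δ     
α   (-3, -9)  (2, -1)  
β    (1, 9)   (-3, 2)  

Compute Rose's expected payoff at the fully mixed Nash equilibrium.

First find q, the probability Colin plays γ, from Rose's indifference between α and β: −3q + 2(1−q) = q − 3(1−q), giving q = 5/9.
Since Rose is indifferent in equilibrium, Rose's expected payoff equals the payoff from either row against (5/9, 4/9). Using α: −3(5/9) + 2(4/9) = -7/9.

-7/9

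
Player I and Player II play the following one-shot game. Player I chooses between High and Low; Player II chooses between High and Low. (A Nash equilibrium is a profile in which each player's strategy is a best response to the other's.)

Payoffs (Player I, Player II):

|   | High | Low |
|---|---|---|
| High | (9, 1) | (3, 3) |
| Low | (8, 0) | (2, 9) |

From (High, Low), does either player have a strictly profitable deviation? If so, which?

Neither

Player I at (High, Low) earns 3; deviating to Low yields 2 — not better.
Player II earns 3; deviating to High yields 1 — not better.
Neither player can strictly improve; the profile is a Nash equilibrium.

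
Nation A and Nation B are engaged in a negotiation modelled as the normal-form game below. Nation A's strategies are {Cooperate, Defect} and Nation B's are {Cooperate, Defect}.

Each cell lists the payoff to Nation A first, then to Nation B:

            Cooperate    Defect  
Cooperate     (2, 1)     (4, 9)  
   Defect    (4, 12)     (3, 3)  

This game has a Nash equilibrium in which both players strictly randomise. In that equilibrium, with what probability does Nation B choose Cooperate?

Let y be the probability that Nation B plays Cooperate. In a completely mixed equilibrium, Nation A must be indifferent between Cooperate and Defect.
Nation A's expected payoff from Cooperate is 2y + 4(1−y); from Defect it is 4y + 3(1−y).
Setting these equal: −2y + 4 = y + 3, so y = 1/3.

1/3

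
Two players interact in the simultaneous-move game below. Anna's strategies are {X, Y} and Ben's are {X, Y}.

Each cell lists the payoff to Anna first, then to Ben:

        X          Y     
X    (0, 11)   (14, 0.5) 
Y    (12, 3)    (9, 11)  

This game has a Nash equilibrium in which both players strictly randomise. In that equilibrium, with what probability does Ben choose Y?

Let y be the probability that Ben plays X. In a completely mixed equilibrium, Anna must be indifferent between X and Y.
Anna's expected payoff from X is 14(1−y); from Y it is 12y + 9(1−y).
Setting these equal: −14y + 14 = 3y + 9, so y = 5/17.
Therefore Ben plays Y with probability 1 − 5/17 = 12/17.

12/17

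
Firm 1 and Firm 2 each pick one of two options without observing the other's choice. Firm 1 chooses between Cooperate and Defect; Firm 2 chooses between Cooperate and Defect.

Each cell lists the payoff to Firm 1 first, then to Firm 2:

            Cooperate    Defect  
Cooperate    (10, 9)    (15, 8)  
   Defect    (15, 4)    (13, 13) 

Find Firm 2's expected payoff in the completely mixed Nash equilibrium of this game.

First find x, the probability Firm 1 plays Cooperate, from Firm 2's indifference between Cooperate and Defect: 9x + 4(1−x) = 8x + 13(1−x), giving x = 9/10.
Since Firm 2 is indifferent in equilibrium, Firm 2's expected payoff equals the payoff from either column against (9/10, 1/10). Using Cooperate: 9(9/10) + 4(1/10) = 17/2.

17/2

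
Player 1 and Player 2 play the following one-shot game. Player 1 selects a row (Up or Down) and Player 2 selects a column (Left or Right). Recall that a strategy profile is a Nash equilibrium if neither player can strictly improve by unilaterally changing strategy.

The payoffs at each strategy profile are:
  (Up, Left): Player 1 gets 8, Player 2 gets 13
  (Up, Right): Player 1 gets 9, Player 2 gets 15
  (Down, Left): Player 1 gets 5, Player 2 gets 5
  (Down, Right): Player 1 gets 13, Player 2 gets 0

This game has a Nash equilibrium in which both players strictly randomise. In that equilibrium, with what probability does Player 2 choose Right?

3/7

Let c be the probability that Player 2 plays Left. In a completely mixed equilibrium, Player 1 must be indifferent between Up and Down.
Player 1's expected payoff from Up is 8c + 9(1−c); from Down it is 5c + 13(1−c).
Setting these equal: −c + 9 = −8c + 13, so c = 4/7.
Therefore Player 2 plays Right with probability 1 − 4/7 = 3/7.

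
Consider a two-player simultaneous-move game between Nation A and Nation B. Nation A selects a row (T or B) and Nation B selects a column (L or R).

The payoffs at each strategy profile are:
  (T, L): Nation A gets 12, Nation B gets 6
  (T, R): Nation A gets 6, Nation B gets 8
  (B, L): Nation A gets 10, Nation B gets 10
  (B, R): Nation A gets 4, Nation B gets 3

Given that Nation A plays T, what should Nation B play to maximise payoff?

Against T, Nation B earns 6 from L and 8 from R.
So R is the best response.

R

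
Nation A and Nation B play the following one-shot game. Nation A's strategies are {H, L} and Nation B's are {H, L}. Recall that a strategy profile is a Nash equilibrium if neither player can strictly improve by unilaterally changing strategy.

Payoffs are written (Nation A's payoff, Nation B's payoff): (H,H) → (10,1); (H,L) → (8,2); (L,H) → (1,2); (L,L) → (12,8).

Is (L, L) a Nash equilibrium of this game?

Yes

At (L, L), Nation A earns 12; switching to H would give 8, so Nation A has no profitable deviation.
Nation B earns 8; switching to H would give 2, so Nation B has no profitable deviation.
Neither player can gain by a unilateral deviation, so this profile is a Nash equilibrium.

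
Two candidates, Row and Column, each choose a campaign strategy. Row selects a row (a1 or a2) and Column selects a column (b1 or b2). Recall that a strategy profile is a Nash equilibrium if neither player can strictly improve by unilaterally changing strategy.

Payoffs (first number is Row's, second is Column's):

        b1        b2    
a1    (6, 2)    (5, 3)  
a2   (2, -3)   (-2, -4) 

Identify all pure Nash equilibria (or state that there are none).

(a1, b2)

(a1, b1): Column prefers b2 (3 > 2) — not an equilibrium.
(a1, b2): Row gets 5 ≥ -2 from a2, and Column gets 3 ≥ 2 from b1 — Nash equilibrium.
(a2, b1): Row prefers a1 (6 > 2) — not an equilibrium.
(a2, b2): Row prefers a1 (5 > -2); Column prefers b1 (-3 > -4) — not an equilibrium.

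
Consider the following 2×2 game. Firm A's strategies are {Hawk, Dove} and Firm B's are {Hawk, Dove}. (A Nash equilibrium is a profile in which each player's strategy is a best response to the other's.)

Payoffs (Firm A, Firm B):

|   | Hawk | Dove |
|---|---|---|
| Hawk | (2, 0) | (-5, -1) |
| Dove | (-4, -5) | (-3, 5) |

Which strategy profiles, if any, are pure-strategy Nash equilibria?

(Hawk, Hawk): Firm A gets 2 ≥ -4 from Dove, and Firm B gets 0 ≥ -1 from Dove — Nash equilibrium.
(Hawk, Dove): Firm A prefers Dove (-3 > -5); Firm B prefers Hawk (0 > -1) — not an equilibrium.
(Dove, Hawk): Firm A prefers Hawk (2 > -4); Firm B prefers Dove (5 > -5) — not an equilibrium.
(Dove, Dove): Firm A gets -3 ≥ -5 from Hawk, and Firm B gets 5 ≥ -5 from Hawk — Nash equilibrium.

(Hawk, Hawk) and (Dove, Dove)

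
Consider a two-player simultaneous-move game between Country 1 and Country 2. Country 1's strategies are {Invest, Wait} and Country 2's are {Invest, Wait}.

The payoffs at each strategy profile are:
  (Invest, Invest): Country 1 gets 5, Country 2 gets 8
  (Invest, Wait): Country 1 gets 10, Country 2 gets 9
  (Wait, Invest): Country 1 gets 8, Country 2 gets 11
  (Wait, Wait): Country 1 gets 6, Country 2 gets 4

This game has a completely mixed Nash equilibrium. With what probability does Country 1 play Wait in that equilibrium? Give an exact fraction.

Let r be the probability that Country 1 plays Invest. In a completely mixed equilibrium, Country 2 must be indifferent between Invest and Wait.
Country 2's expected payoff from Invest is 8r + 11(1−r); from Wait it is 9r + 4(1−r).
Setting these equal: −3r + 11 = 5r + 4, so r = 7/8.
Therefore Country 1 plays Wait with probability 1 − 7/8 = 1/8.

1/8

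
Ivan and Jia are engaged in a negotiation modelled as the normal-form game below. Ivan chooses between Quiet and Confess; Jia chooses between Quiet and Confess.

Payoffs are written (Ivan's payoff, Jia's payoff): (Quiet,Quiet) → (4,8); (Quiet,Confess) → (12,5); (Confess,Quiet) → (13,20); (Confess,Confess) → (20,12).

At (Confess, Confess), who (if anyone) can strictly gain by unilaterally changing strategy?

Ivan at (Confess, Confess) earns 20; deviating to Quiet yields 12 — not better.
Jia earns 12; deviating to Quiet yields 20 — a strict improvement.
Only Jia has a strictly profitable deviation.

Jia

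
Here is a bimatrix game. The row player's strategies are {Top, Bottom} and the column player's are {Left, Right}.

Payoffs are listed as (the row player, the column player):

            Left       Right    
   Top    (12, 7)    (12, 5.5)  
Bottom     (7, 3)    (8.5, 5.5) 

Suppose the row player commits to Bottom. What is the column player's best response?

Right

Against Bottom, the column player earns 3 from Left and 5.5 from Right.
So Right is the best response.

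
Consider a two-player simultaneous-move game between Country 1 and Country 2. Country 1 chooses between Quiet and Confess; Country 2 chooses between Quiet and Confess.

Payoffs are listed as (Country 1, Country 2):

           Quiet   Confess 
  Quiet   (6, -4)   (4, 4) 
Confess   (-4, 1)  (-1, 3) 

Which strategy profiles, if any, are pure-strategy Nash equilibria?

(Quiet, Quiet): Country 2 prefers Confess (4 > -4) — not an equilibrium.
(Quiet, Confess): Country 1 gets 4 ≥ -1 from Confess, and Country 2 gets 4 ≥ -4 from Quiet — Nash equilibrium.
(Confess, Quiet): Country 1 prefers Quiet (6 > -4); Country 2 prefers Confess (3 > 1) — not an equilibrium.
(Confess, Confess): Country 1 prefers Quiet (4 > -1) — not an equilibrium.

(Quiet, Confess)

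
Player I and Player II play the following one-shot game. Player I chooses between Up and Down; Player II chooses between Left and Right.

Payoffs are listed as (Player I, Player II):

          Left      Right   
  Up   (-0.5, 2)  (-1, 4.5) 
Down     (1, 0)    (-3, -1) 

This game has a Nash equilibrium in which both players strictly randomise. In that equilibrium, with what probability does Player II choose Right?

Let c be the probability that Player II plays Left. In a completely mixed equilibrium, Player I must be indifferent between Up and Down.
Player I's expected payoff from Up is −0.5c − (1−c); from Down it is c − 3(1−c).
Setting these equal: 0.5c − 1 = 4c − 3, so c = 4/7.
Therefore Player II plays Right with probability 1 − 4/7 = 3/7.

3/7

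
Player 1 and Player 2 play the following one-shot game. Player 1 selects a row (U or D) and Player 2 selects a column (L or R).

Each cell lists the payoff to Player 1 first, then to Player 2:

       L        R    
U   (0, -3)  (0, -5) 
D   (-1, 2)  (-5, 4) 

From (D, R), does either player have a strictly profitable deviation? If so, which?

Player 1 at (D, R) earns -5; deviating to U yields 0 — a strict improvement.
Player 2 earns 4; deviating to L yields 2 — not better.
Only Player 1 has a strictly profitable deviation.

Player 1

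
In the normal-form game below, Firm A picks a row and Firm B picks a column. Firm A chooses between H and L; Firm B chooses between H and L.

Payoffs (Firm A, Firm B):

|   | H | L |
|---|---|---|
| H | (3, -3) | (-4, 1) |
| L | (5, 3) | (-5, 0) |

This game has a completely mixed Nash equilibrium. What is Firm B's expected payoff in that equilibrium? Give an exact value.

First find p, the probability Firm A plays H, from Firm B's indifference between H and L: −3p + 3(1−p) = p, giving p = 3/7.
Since Firm B is indifferent in equilibrium, Firm B's expected payoff equals the payoff from either column against (3/7, 4/7). Using H: −3(3/7) + 3(4/7) = 3/7.

3/7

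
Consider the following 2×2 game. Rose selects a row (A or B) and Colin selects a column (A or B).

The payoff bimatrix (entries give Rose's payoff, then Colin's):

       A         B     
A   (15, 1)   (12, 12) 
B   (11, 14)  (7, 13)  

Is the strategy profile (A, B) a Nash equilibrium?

Yes

At (A, B), Rose earns 12; switching to B would give 7, so Rose has no profitable deviation.
Colin earns 12; switching to A would give 1, so Colin has no profitable deviation.
Neither player can gain by a unilateral deviation, so this profile is a Nash equilibrium.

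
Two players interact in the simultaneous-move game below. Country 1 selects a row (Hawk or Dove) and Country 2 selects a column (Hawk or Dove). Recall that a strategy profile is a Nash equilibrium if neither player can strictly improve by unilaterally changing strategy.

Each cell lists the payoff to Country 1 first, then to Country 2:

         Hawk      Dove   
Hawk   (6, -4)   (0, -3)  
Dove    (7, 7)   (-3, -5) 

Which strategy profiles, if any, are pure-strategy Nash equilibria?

(Hawk, Dove) and (Dove, Hawk)

(Hawk, Hawk): Country 1 prefers Dove (7 > 6); Country 2 prefers Dove (-3 > -4) — not an equilibrium.
(Hawk, Dove): Country 1 gets 0 ≥ -3 from Dove, and Country 2 gets -3 ≥ -4 from Hawk — Nash equilibrium.
(Dove, Hawk): Country 1 gets 7 ≥ 6 from Hawk, and Country 2 gets 7 ≥ -5 from Dove — Nash equilibrium.
(Dove, Dove): Country 1 prefers Hawk (0 > -3); Country 2 prefers Hawk (7 > -5) — not an equilibrium.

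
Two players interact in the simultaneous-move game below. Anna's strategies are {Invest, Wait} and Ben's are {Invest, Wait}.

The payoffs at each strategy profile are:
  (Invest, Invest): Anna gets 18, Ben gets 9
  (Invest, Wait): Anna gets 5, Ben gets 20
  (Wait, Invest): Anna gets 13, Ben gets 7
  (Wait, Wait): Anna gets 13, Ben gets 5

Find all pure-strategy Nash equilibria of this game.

(Invest, Invest): Ben prefers Wait (20 > 9) — not an equilibrium.
(Invest, Wait): Anna prefers Wait (13 > 5) — not an equilibrium.
(Wait, Invest): Anna prefers Invest (18 > 13) — not an equilibrium.
(Wait, Wait): Ben prefers Invest (7 > 5) — not an equilibrium.

none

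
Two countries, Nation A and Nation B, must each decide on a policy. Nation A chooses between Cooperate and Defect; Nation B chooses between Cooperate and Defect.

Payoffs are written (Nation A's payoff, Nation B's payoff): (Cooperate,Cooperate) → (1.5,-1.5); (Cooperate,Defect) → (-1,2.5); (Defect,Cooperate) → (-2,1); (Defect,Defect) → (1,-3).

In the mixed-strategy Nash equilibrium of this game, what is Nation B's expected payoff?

First find p, the probability Nation A plays Cooperate, from Nation B's indifference between Cooperate and Defect: −1.5p + (1−p) = 2.5p − 3(1−p), giving p = 1/2.
Since Nation B is indifferent in equilibrium, Nation B's expected payoff equals the payoff from either column against (1/2, 1/2). Using Cooperate: −1.5(1/2) + (1/2) = -1/4.

-1/4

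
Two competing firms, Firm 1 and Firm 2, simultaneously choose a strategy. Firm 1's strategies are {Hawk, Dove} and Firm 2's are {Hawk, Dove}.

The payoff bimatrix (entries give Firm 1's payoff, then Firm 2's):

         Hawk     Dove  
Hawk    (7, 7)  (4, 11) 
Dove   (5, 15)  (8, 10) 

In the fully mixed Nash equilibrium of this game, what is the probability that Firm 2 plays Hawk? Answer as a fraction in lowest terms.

2/3

Let y be the probability that Firm 2 plays Hawk. In a completely mixed equilibrium, Firm 1 must be indifferent between Hawk and Dove.
Firm 1's expected payoff from Hawk is 7y + 4(1−y); from Dove it is 5y + 8(1−y).
Setting these equal: 3y + 4 = −3y + 8, so y = 2/3.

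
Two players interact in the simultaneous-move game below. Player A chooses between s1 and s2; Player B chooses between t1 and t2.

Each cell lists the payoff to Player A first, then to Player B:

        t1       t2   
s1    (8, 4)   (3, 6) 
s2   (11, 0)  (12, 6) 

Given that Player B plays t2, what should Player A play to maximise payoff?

Against t2, Player A earns 3 from s1 and 12 from s2.
So s2 is the best response.

s2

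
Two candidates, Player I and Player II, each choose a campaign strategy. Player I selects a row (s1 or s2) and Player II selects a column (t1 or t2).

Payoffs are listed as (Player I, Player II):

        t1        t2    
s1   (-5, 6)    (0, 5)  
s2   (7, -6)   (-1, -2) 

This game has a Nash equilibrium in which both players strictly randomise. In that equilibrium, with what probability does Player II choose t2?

12/13

Let y be the probability that Player II plays t1. In a completely mixed equilibrium, Player I must be indifferent between s1 and s2.
Player I's expected payoff from s1 is −5y; from s2 it is 7y − (1−y).
Setting these equal: −5y = 8y − 1, so y = 1/13.
Therefore Player II plays t2 with probability 1 − 1/13 = 12/13.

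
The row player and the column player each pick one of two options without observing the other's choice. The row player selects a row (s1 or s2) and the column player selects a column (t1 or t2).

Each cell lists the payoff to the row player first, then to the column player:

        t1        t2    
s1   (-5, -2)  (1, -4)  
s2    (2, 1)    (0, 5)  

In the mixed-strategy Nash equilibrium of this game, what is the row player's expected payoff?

First find q, the probability the column player plays t1, from the row player's indifference between s1 and s2: −5q + (1−q) = 2q, giving q = 1/8.
Since the row player is indifferent in equilibrium, the row player's expected payoff equals the payoff from either row against (1/8, 7/8). Using s1: −5(1/8) + (7/8) = 1/4.

1/4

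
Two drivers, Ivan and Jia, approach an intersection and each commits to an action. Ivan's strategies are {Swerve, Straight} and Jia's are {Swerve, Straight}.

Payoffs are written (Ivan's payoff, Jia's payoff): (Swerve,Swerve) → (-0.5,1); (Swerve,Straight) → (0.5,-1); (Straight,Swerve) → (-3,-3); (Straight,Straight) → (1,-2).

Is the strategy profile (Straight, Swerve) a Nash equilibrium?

At (Straight, Swerve), Ivan earns -3; switching to Swerve would give -0.5, so Ivan would deviate.
Jia earns -3; switching to Straight would give -2, so Jia would deviate.
Since at least one player can profitably deviate, this is not a Nash equilibrium.

No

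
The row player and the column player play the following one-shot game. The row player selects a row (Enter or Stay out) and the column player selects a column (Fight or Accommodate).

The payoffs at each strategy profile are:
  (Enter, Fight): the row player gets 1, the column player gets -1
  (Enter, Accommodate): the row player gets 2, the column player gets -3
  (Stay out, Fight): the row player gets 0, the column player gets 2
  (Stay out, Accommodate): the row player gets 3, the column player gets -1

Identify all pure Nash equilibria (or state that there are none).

(Enter, Fight)

(Enter, Fight): the row player gets 1 ≥ 0 from Stay out, and the column player gets -1 ≥ -3 from Accommodate — Nash equilibrium.
(Enter, Accommodate): the row player prefers Stay out (3 > 2); the column player prefers Fight (-1 > -3) — not an equilibrium.
(Stay out, Fight): the row player prefers Enter (1 > 0) — not an equilibrium.
(Stay out, Accommodate): the column player prefers Fight (2 > -1) — not an equilibrium.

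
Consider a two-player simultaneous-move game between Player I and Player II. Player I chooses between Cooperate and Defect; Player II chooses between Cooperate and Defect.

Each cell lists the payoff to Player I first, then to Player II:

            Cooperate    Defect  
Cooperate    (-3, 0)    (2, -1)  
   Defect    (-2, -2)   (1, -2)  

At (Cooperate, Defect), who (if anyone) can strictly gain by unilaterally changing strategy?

Player I at (Cooperate, Defect) earns 2; deviating to Defect yields 1 — not better.
Player II earns -1; deviating to Cooperate yields 0 — a strict improvement.
Only Player II has a strictly profitable deviation.

Player II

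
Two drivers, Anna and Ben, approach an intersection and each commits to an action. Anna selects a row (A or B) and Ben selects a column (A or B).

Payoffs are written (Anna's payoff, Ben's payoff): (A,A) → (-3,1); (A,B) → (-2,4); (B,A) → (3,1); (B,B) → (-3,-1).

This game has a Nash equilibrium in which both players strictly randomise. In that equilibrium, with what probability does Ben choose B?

6/7

Let y be the probability that Ben plays A. In a completely mixed equilibrium, Anna must be indifferent between A and B.
Anna's expected payoff from A is −3y − 2(1−y); from B it is 3y − 3(1−y).
Setting these equal: −y − 2 = 6y − 3, so y = 1/7.
Therefore Ben plays B with probability 1 − 1/7 = 6/7.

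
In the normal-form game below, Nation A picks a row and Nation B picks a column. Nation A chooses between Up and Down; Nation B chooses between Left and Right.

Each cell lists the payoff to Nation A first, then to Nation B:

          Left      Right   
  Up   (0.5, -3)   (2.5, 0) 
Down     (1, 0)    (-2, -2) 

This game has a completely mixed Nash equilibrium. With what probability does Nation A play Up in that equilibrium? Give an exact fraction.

2/5

Let x be the probability that Nation A plays Up. In a completely mixed equilibrium, Nation B must be indifferent between Left and Right.
Nation B's expected payoff from Left is −3x; from Right it is −2(1−x).
Setting these equal: −3x = 2x − 2, so x = 2/5.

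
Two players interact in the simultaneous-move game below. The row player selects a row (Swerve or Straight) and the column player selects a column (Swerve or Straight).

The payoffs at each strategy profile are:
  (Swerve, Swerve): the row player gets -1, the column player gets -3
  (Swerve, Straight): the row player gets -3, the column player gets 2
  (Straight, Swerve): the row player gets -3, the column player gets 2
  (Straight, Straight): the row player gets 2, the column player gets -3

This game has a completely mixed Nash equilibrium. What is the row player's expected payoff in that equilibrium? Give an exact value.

First find q, the probability the column player plays Swerve, from the row player's indifference between Swerve and Straight: −q − 3(1−q) = −3q + 2(1−q), giving q = 5/7.
Since the row player is indifferent in equilibrium, the row player's expected payoff equals the payoff from either row against (5/7, 2/7). Using Swerve: −(5/7) − 3(2/7) = -11/7.

-11/7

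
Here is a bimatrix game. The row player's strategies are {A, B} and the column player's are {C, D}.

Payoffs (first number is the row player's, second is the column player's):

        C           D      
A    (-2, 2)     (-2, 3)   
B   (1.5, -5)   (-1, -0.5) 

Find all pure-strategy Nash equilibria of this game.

(A, C): the row player prefers B (1.5 > -2); the column player prefers D (3 > 2) — not an equilibrium.
(A, D): the row player prefers B (-1 > -2) — not an equilibrium.
(B, C): the column player prefers D (-0.5 > -5) — not an equilibrium.
(B, D): the row player gets -1 ≥ -2 from A, and the column player gets -0.5 ≥ -5 from C — Nash equilibrium.

(B, D)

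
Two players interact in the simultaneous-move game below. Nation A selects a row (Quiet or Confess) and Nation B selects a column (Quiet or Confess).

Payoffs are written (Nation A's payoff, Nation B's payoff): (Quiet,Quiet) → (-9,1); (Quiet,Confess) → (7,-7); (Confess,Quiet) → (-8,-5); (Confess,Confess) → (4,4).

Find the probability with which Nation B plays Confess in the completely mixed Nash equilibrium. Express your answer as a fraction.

Let q be the probability that Nation B plays Quiet. In a completely mixed equilibrium, Nation A must be indifferent between Quiet and Confess.
Nation A's expected payoff from Quiet is −9q + 7(1−q); from Confess it is −8q + 4(1−q).
Setting these equal: −16q + 7 = −12q + 4, so q = 3/4.
Therefore Nation B plays Confess with probability 1 − 3/4 = 1/4.

1/4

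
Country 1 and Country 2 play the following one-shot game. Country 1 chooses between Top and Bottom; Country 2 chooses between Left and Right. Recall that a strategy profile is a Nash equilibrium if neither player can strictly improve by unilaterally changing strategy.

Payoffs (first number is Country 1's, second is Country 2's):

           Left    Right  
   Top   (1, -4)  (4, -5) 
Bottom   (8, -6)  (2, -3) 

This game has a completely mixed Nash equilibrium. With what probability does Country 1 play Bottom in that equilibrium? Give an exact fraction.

1/4

Let r be the probability that Country 1 plays Top. In a completely mixed equilibrium, Country 2 must be indifferent between Left and Right.
Country 2's expected payoff from Left is −4r − 6(1−r); from Right it is −5r − 3(1−r).
Setting these equal: 2r − 6 = −2r − 3, so r = 3/4.
Therefore Country 1 plays Bottom with probability 1 − 3/4 = 1/4.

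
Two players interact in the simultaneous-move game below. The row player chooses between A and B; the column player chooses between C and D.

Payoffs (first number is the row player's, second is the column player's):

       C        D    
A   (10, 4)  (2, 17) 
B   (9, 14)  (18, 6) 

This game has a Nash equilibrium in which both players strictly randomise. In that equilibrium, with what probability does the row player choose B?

Let p be the probability that the row player plays A. In a completely mixed equilibrium, the column player must be indifferent between C and D.
The column player's expected payoff from C is 4p + 14(1−p); from D it is 17p + 6(1−p).
Setting these equal: −10p + 14 = 11p + 6, so p = 8/21.
Therefore the row player plays B with probability 1 − 8/21 = 13/21.

13/21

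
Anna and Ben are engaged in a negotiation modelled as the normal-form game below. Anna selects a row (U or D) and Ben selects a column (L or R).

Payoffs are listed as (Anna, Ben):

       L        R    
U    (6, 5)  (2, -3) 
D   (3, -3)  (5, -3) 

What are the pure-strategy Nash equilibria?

(U, L): Anna gets 6 ≥ 3 from D, and Ben gets 5 ≥ -3 from R — Nash equilibrium.
(U, R): Anna prefers D (5 > 2); Ben prefers L (5 > -3) — not an equilibrium.
(D, L): Anna prefers U (6 > 3) — not an equilibrium.
(D, R): Anna gets 5 ≥ 2 from U, and Ben gets -3 ≥ -3 from L — Nash equilibrium.

(U, L) and (D, R)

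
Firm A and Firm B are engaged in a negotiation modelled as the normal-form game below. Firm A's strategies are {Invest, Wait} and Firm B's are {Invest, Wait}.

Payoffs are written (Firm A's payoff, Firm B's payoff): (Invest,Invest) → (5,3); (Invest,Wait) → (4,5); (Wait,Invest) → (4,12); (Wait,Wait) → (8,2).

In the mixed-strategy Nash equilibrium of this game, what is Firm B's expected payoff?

First find p, the probability Firm A plays Invest, from Firm B's indifference between Invest and Wait: 3p + 12(1−p) = 5p + 2(1−p), giving p = 5/6.
Since Firm B is indifferent in equilibrium, Firm B's expected payoff equals the payoff from either column against (5/6, 1/6). Using Invest: 3(5/6) + 12(1/6) = 9/2.

9/2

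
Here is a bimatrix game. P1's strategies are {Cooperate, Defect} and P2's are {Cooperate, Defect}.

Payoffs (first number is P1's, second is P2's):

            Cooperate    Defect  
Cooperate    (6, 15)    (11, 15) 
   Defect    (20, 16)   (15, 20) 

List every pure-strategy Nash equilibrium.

(Defect, Defect)

(Cooperate, Cooperate): P1 prefers Defect (20 > 6) — not an equilibrium.
(Cooperate, Defect): P1 prefers Defect (15 > 11) — not an equilibrium.
(Defect, Cooperate): P2 prefers Defect (20 > 16) — not an equilibrium.
(Defect, Defect): P1 gets 15 ≥ 11 from Cooperate, and P2 gets 20 ≥ 16 from Cooperate — Nash equilibrium.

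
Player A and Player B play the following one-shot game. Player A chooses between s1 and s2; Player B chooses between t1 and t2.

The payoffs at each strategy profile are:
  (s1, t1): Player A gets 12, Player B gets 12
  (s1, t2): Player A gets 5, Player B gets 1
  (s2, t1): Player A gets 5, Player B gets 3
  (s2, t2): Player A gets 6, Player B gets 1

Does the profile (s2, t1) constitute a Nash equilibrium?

At (s2, t1), Player A earns 5; switching to s1 would give 12, so Player A would deviate.
Player B earns 3; switching to t2 would give 1, so Player B has no profitable deviation.
Since at least one player can profitably deviate, this is not a Nash equilibrium.

No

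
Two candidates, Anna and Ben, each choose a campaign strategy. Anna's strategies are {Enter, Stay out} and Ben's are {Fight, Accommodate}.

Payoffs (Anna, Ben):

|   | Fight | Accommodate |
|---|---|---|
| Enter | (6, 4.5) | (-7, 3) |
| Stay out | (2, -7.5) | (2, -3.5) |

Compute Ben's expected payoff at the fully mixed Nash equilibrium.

27/22

First find x, the probability Anna plays Enter, from Ben's indifference between Fight and Accommodate: 4.5x − 7.5(1−x) = 3x − 3.5(1−x), giving x = 8/11.
Since Ben is indifferent in equilibrium, Ben's expected payoff equals the payoff from either column against (8/11, 3/11). Using Fight: 4.5(8/11) − 7.5(3/11) = 27/22.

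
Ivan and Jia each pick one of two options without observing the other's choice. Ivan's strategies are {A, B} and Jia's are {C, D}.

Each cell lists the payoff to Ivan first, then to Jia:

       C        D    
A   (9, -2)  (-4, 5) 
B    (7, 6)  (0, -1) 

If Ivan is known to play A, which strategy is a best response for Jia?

Against A, Jia earns -2 from C and 5 from D.
So D is the best response.

D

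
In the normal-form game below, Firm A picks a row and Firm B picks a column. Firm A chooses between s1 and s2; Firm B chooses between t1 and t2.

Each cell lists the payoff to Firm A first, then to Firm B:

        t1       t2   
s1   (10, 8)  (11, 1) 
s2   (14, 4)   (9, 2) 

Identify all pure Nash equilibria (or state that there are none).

(s2, t1)

(s1, t1): Firm A prefers s2 (14 > 10) — not an equilibrium.
(s1, t2): Firm B prefers t1 (8 > 1) — not an equilibrium.
(s2, t1): Firm A gets 14 ≥ 10 from s1, and Firm B gets 4 ≥ 2 from t2 — Nash equilibrium.
(s2, t2): Firm A prefers s1 (11 > 9); Firm B prefers t1 (4 > 2) — not an equilibrium.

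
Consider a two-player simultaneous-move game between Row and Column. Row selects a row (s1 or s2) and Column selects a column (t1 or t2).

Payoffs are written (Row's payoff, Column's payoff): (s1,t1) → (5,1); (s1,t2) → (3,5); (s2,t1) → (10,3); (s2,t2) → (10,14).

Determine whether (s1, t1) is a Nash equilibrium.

At (s1, t1), Row earns 5; switching to s2 would give 10, so Row would deviate.
Column earns 1; switching to t2 would give 5, so Column would deviate.
Since at least one player can profitably deviate, this is not a Nash equilibrium.

No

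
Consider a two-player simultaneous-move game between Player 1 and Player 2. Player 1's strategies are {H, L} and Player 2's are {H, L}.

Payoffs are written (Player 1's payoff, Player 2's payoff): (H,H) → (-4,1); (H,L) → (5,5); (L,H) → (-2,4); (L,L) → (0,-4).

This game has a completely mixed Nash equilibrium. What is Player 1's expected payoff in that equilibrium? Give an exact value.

-10/7

First find y, the probability Player 2 plays H, from Player 1's indifference between H and L: −4y + 5(1−y) = −2y, giving y = 5/7.
Since Player 1 is indifferent in equilibrium, Player 1's expected payoff equals the payoff from either row against (5/7, 2/7). Using H: −4(5/7) + 5(2/7) = -10/7.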